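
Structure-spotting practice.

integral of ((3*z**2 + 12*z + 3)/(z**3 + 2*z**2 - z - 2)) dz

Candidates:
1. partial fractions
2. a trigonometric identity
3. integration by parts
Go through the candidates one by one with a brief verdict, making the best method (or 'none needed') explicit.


Technique: partial fractions — with z**3 + 2*z**2 - z - 2 factorable and the degree on top strictly smaller, simple-fraction decomposition is immediate.
- partial fractions — applicable, and directly so.
- a trigonometric identity: there is no trigonometric structure at all — the integrand carries no sine or cosine to rewrite.
- integration by parts: the nonconstant-polynomial-times-standard-kernel pattern (an exp, sine, cosine, or logarithm partner) is absent.


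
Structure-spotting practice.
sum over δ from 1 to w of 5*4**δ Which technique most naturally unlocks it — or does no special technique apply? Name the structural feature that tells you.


Technique: the geometric series formula — each term is 4 times the previous one, so the geometric-series formula applies directly.


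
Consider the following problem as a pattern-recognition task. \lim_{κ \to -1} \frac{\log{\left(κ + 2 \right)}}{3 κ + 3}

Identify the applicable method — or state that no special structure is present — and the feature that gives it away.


Diagnosis: l'Hôpital's rule (0/0) — substituting -1 gives 0 over 0; differentiate top and bottom once and re-evaluate. A local series expansion at the point resolves it as well; the rule is the packaged version of that step.


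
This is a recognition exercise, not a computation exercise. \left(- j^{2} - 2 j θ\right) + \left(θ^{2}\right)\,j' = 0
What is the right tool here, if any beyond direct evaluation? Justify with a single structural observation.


Technique: the homogeneous substitution — the slope's numerator and denominator have matching total degree, so it depends only on j/θ and the ratio substitution collapses it. A Bernoulli substitution is a fair alternative on this equation directly; the homogeneous reading takes it as given.


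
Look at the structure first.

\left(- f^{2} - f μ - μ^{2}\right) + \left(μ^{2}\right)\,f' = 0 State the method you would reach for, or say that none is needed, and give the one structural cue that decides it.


Technique: the homogeneous substitution — the slope's numerator and denominator have matching total degree, so it depends only on f/μ and the ratio substitution collapses it.


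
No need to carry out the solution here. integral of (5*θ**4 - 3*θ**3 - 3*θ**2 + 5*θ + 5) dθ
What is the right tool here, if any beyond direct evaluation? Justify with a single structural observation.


Verdict: no special technique — the integrand is a sum of constant multiples of powers of θ — integrate term by term.


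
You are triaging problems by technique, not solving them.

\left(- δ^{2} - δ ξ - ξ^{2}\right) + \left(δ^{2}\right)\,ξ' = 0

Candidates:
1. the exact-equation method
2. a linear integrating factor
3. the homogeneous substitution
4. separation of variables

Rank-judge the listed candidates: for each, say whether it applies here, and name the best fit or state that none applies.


Best approach: the homogeneous substitution — solved for the derivative, the right side is unchanged under scaling δ and ξ together — it depends only on the ratio ξ/δ, so substitute a single ratio variable.
- the exact-equation method: the mixed-partials test fails on this split — it is not an exact differential as presented.
- a linear integrating factor: a nonlinear term in the unknown puts this outside the integrating-factor template.
- the homogeneous substitution — a fit — the right tool for this form.
- separation of variables — the two dependences do not factor apart.


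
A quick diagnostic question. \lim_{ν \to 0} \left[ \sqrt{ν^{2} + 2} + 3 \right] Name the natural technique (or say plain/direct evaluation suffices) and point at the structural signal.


Diagnosis: no special technique — no zero denominators, no indeterminate clash at 0 — substitute and read off the value.


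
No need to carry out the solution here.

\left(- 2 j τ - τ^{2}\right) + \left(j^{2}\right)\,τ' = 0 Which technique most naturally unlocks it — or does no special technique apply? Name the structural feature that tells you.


Diagnosis: the homogeneous substitution — solved for the derivative, the right side is unchanged under scaling j and τ together — it depends only on the ratio τ/j, so substitute a single ratio variable. This doubles as a Bernoulli equation in the unknown as written; the homogeneous route needs no setup at all.


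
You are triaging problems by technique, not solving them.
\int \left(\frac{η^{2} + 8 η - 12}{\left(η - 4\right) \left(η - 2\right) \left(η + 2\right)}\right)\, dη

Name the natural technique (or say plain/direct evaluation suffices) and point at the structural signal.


Diagnosis: partial fractions — a proper rational integrand whose denominator splits into simpler factors — decompose into partial fractions first.


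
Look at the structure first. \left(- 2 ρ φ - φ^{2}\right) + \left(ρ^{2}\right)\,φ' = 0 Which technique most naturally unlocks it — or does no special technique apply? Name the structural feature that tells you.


Technique: the homogeneous substitution — the slope's numerator and denominator have matching total degree, so it depends only on φ/ρ and the ratio substitution collapses it. A Bernoulli rewrite works here as the equation stands — the homogeneous substitution is the more immediate reading.


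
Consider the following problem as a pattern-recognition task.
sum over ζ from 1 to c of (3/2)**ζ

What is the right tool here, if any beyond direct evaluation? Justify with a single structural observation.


Verdict: the geometric series formula — consecutive terms stand in a fixed index-free ratio — the geometric sum formula closes it.


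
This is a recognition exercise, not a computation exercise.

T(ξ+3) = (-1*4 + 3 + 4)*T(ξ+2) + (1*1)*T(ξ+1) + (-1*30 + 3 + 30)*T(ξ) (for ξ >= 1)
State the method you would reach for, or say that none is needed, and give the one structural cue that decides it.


Best approach: the characteristic-root method — this is the constant-coefficient homogeneous case — the whole solution in ξ reduces to a polynomial's roots.


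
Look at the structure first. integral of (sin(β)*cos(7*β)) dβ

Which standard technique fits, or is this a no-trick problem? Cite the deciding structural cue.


Best approach: a trigonometric identity — apply product-to-sum to sin(β)*cos(7*β): two clean single-angle terms replace one awkward product.


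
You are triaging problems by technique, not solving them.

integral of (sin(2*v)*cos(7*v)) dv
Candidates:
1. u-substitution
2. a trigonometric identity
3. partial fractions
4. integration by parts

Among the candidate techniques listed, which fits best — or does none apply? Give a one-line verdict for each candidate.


Best approach: a trigonometric identity — cross-frequency products like sin(2*v)*cos(7*v) are the textbook product-to-sum case — the identity converts them to directly integrable sinusoids.
- u-substitution: no subexpression of the integrand serves as a whole-integral substitution inner — individual terms may offer their own, but none carries its derivative as a factor of the full integrand; a working change of variable would have to be constructed from outside the expression.
- a trigonometric identity — a fit — the right tool for this form.
- partial fractions: there is no rational-function structure to decompose.
- integration by parts — not the natural route: no polynomial-kernel product appears — a recursive parts reduction of the trigonometric product exists, but the identity rewrite is direct.


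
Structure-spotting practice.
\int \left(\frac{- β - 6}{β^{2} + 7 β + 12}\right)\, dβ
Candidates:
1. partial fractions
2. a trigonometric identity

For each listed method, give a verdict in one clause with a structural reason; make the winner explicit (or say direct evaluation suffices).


Technique: partial fractions — the bottom factors while the top stays lower-degree — split into simple fractions and integrate piece by piece.
- partial fractions — a fit — the right tool for this form.
- a trigonometric identity — there is no trigonometric structure at all — the integrand carries no sine or cosine to rewrite.


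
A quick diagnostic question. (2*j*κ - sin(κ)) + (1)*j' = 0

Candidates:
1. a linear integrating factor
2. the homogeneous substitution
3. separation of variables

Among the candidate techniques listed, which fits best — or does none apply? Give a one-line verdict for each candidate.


Method: a linear integrating factor — linear in the unknown with genuine forcing: multiply through by the exponential of the integrated coefficient and the left side closes into one derivative.
- a linear integrating factor: applicable, and directly so.
- the homogeneous substitution: rescaling both variables together changes the slope, so no ratio substitution collapses it.
- separation of variables: no division isolates the independent variable from the unknown.


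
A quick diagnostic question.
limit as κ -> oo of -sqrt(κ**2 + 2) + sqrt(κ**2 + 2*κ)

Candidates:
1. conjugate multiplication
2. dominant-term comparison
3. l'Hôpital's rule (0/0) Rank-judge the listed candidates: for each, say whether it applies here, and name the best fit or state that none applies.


Diagnosis: conjugate multiplication — both pieces blow up but their difference is finite; the conjugate trick rationalizes sqrt(κ**2 + 2*κ) - sqrt(κ**2 + 2).
- conjugate multiplication: applicable, and directly so.
- dominant-term comparison: leading-power comparison does not apply to this form.
- l'Hôpital's rule (0/0): substitution produces ∞ − ∞ rather than a vanishing quotient; the rule needs a 0/0 ratio to act on.


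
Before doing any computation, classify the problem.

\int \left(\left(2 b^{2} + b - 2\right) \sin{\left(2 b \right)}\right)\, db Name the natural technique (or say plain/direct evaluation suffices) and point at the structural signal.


Method: integration by parts — a polynomial factor 2 b^{2} + b - 2 multiplies \sin{\left(2 b \right)}; differentiating 2 b^{2} + b - 2 lowers its degree while \sin{\left(2 b \right)} integrates cleanly, so parts wins.


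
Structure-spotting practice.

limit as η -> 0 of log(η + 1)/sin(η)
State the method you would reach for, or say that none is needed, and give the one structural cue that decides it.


Diagnosis: l'Hôpital's rule (0/0) — the 0/0 form at 0 is the signature situation for l'Hôpital's rule. Expanding numerator and denominator to first order gives the same value — the rule automates exactly that.


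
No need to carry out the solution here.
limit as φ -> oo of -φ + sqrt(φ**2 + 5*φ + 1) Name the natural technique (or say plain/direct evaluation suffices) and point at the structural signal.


Verdict: conjugate multiplication — two divergent pieces with a minus sign between them and a radical in the mix: rationalize sqrt(φ**2 + 5*φ + 1) - φ before any limit law applies.


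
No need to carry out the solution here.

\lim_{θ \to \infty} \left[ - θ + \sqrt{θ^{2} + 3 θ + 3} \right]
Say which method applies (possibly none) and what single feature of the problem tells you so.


Method: conjugate multiplication — \sqrt{θ^{2} + 3 θ + 3} and θ both blow up, but their difference is tame once the conjugate rationalizes it.


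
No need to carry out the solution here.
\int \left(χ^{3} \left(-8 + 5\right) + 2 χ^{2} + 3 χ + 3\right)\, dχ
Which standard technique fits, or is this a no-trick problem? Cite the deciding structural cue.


Diagnosis: no special technique — every term is a constant multiple of a power of χ; term-wise power-rule integration needs no preliminary transformation.


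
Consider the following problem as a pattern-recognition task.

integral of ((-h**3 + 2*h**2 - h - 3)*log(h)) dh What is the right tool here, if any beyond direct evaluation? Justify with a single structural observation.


Diagnosis: integration by parts — with u = log(h) the logarithm disappears after one differentiation, leaving a power-rule integral.


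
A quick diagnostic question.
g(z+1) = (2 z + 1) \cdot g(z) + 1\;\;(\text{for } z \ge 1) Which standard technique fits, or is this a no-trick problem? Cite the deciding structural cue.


Diagnosis: a summation factor — with the index-dependent coefficient 2 z + 1, dividing by the cumulative product turns the left side into a pure difference.


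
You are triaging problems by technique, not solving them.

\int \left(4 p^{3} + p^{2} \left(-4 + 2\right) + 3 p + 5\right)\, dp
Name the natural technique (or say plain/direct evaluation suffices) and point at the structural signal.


Technique: no special technique — scan for structure and find none: constant multiples of powers of p, integrate directly.


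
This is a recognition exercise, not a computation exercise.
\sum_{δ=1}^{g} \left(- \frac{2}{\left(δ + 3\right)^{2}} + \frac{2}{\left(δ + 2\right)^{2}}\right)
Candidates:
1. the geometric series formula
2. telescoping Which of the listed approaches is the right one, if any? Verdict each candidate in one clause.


Technique: telescoping — the summand is built as \frac{2}{\left(δ + 2\right)^{2}} minus its own successor — adjacent terms annihilate down the line.
- the geometric series formula: the term-to-term ratio changes with the index, so the geometric formula cannot close it.
- telescoping — applies; the problem has the shape this method handles.


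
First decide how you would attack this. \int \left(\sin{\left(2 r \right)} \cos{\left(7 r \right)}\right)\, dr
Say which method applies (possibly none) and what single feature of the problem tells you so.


Diagnosis: a trigonometric identity — the identity turns \sin{\left(2 r \right)} \cos{\left(7 r \right)} into two lone cosines/sines, each trivially integrable.


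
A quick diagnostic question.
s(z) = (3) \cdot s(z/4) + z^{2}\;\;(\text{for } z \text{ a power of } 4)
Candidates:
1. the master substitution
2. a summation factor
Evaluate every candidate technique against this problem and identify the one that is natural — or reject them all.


Technique: the master substitution — the argument contracts 4-fold per step: reindex z exponentially and solve the linear recurrence in the new index.
- the master substitution: a fit — the right tool for this form.
- a summation factor: a divided-index call is outside the fixed-shift first-order family a summation factor normalizes.


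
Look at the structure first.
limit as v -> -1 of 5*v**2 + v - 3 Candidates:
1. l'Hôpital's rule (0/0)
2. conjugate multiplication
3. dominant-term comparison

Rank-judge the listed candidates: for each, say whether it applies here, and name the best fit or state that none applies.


Best approach: no special technique — no denominator vanishes and nothing blows up at -1: direct substitution is the whole computation.
- l'Hôpital's rule (0/0): substituting the point gives a finite value outright — there is no indeterminate clash to repair.
- conjugate multiplication — no difference of divergent radicals appears, so rationalizing has nothing to cancel.
- dominant-term comparison: this limit is not decided by comparing polynomial growth at infinity.


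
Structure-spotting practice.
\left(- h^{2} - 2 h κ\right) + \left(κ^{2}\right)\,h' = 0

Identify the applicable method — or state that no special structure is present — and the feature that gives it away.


Diagnosis: the homogeneous substitution — solved for the derivative, the right side is unchanged under scaling κ and h together — it depends only on the ratio h/κ, so substitute a single ratio variable. A Bernoulli substitution is a fair alternative on this equation directly; the homogeneous reading takes it as given.


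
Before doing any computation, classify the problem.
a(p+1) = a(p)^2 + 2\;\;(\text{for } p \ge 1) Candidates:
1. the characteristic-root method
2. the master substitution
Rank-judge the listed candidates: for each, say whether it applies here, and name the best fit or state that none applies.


Method: no special technique — the unknown sequence enters the update nonlinearly, so no linear method fits the recurrence as written — direct iteration remains.
- the characteristic-root method — the recursion is nonlinear in the sequence values, so no linear-modes ansatz applies.
- the master substitution: the recursive argument is a shift of the index, not a fixed fraction of it.


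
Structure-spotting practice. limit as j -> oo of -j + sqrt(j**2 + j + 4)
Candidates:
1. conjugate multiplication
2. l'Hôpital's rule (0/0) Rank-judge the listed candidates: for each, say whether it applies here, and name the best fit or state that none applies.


Best approach: conjugate multiplication — an infinity-minus-infinity difference with a surviving radical — multiply by the conjugate to cancel the divergence.
- conjugate multiplication: yes, a natural case for it.
- l'Hôpital's rule (0/0) — substitution produces ∞ − ∞ rather than a vanishing quotient; the rule needs a 0/0 ratio to act on.


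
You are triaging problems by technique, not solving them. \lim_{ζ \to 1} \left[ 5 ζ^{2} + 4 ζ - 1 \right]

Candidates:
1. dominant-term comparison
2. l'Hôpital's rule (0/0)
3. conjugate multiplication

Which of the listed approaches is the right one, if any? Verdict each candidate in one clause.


Diagnosis: no special technique — the expression is continuous at 1 — substitute and evaluate; no indeterminate form appears.
- dominant-term comparison — this limit is not decided by comparing leading-term growth at infinity.
- l'Hôpital's rule (0/0): substituting the point gives a finite value outright — there is no indeterminate clash to repair.
- conjugate multiplication — no difference of divergent radicals appears, so rationalizing has nothing to cancel.


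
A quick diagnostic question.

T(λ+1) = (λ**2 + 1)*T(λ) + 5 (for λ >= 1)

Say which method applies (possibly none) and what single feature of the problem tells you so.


Verdict: a summation factor — rescale the sequence by the product of the weights λ**2 + 1 so far — the recurrence collapses to a plain running sum.


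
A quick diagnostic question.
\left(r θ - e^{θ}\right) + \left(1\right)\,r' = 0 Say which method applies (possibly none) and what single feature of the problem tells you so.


Verdict: a linear integrating factor — first power of r, nonzero forcing: the integrating-factor recipe applies verbatim with p = θ.


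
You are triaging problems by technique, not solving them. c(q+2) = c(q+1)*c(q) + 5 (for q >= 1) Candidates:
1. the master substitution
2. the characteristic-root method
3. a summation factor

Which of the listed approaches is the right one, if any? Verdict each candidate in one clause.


Diagnosis: no special technique — the update rule curves (it is not linear in the unknown sequence), so no superposition-based closed form attaches — iterate or study it directly.
- the master substitution — no fixed divisor shrinks the index between calls.
- the characteristic-root method — nonlinearity rules out exponential-mode superposition from the start.
- a summation factor: no summation factor applies — the rule is not linear in the sequence values.


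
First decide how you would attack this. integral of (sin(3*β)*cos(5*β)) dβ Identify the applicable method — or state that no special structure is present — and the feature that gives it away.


Technique: a trigonometric identity — two sinusoids at different rates multiply in sin(3*β)*cos(5*β); the product-to-sum identity uncouples them.


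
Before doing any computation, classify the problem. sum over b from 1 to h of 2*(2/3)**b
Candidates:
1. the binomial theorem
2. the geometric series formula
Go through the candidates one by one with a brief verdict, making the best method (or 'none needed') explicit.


Technique: the geometric series formula — the ratio of consecutive terms is the constant 2/3, independent of the index — a geometric sum.
- the binomial theorem: the terms do not reassemble into a binomial power.
- the geometric series formula: applies; the problem has the shape this method handles.


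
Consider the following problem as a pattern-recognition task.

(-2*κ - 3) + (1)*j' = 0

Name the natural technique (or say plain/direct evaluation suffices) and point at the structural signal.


Best approach: no special technique — the slope is a function of κ alone, so integrate both sides directly.


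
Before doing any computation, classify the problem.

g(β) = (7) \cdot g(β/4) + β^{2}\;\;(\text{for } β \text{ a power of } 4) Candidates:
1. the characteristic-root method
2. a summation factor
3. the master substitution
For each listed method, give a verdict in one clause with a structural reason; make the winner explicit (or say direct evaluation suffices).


Method: the master substitution — the argument contracts 4-fold per step: reindex β exponentially and solve the linear recurrence in the new index.
- the characteristic-root method: a divided-index call is not the fixed-shift linear shape that characteristic roots solve.
- a summation factor — the recursion divides its index rather than shifting it — there is no previous-term chain for a summation factor to telescope.
- the master substitution — yes — fits the structure here.


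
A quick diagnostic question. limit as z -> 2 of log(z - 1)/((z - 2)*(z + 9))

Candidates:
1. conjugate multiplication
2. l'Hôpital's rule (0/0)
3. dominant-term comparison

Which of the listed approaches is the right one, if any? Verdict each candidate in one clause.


Verdict: l'Hôpital's rule (0/0) — both numerator and denominator vanish at 2: the genuine 0/0 indeterminate that l'Hôpital exists for. A local series expansion at the point resolves it as well; the rule is the packaged version of that step.
- conjugate multiplication — no difference of divergent radicals appears, so rationalizing has nothing to cancel.
- l'Hôpital's rule (0/0) — a fit — the right tool for this form.
- dominant-term comparison — no ranking of term growth rates resolves the limit here.


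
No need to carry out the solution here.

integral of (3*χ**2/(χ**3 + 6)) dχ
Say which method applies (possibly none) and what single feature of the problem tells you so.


Diagnosis: u-substitution — collected, the integrand has one factor that is, up to a constant, the derivative of an inner expression the rest depends on — substitute for that inner expression.


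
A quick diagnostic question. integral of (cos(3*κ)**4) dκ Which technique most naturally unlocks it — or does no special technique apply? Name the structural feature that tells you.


Best approach: a trigonometric identity — an even power like cos(3*κ)**4 flattens under the half-angle identity into first-degree cosines you can integrate directly.


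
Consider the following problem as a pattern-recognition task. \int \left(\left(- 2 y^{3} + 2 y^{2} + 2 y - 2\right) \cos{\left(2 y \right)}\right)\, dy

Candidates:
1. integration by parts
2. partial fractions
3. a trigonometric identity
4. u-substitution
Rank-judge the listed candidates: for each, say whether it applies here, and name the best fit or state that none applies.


Technique: integration by parts — the integrand splits as - 2 y^{3} + 2 y^{2} + 2 y - 2 times \cos{\left(2 y \right)} — repeatedly differentiating the polynomial part kills it, which is the parts ladder.
- integration by parts — yes — fits the structure here.
- partial fractions: there is no rational-function structure to decompose.
- a trigonometric identity: no even trigonometric power and no product of distinct frequencies to rewrite.
- u-substitution: no subexpression of the integrand serves as a whole-integral substitution inner — individual terms may offer their own, but none carries its derivative as a factor of the full integrand; a working change of variable would have to be constructed from outside the expression.


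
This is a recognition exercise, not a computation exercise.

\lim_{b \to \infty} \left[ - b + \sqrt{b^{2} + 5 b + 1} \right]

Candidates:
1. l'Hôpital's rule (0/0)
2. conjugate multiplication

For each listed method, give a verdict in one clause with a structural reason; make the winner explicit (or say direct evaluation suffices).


Method: conjugate multiplication — \sqrt{b^{2} + 5 b + 1} and b both blow up, but their difference is tame once the conjugate rationalizes it.
- l'Hôpital's rule (0/0): substitution produces ∞ − ∞ rather than a vanishing quotient; the rule needs a 0/0 ratio to act on.
- conjugate multiplication: applies; the problem has the shape this method handles.


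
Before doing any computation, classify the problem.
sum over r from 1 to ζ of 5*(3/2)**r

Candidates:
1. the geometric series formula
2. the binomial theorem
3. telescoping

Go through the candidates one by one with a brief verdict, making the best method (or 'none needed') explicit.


Method: the geometric series formula — each term is 3/2 times the previous one, so the geometric-series formula applies directly.
- the geometric series formula: applicable, and directly so.
- the binomial theorem: there is no sum-raised-to-a-power identity hiding in these terms.
- telescoping — computed from the summand as displayed, the partial sums build up without the pairwise collapse telescoping exploits.


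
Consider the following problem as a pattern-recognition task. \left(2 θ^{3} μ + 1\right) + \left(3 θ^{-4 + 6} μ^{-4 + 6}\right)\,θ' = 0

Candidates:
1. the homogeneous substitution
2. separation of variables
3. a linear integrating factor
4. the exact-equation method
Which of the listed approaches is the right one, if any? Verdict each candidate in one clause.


Technique: the exact-equation method — equality of cross partials is the green light — assemble the potential function term by term.
- the homogeneous substitution — the ratio substitution does not collapse this equation.
- separation of variables — the two dependences are entangled, not a clean product of one-variable pieces.
- a linear integrating factor: the unknown enters nonlinearly (through a power, a denominator, or a transcendental function), which the linear integrating-factor recipe cannot absorb as-is — any repair would come from a preliminary substitution, not the factor.
- the exact-equation method: yes, a natural case for it.


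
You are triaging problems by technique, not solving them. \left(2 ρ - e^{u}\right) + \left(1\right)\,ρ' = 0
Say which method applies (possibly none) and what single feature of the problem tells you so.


Method: a linear integrating factor — ρ enters only linearly with coefficient 2; multiply by exp of the integral of 2 and the left side becomes one derivative.


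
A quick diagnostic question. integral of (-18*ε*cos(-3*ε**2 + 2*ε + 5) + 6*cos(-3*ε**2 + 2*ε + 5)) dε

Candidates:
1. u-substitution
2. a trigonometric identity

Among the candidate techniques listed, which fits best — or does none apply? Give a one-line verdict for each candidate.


Technique: u-substitution — viewed as a product, the integrand is a composition evaluated at -3*ε**2 + 2*ε + 5 times (a constant multiple of) that inner expression's derivative, so u = -3*ε**2 + 2*ε + 5 makes it elementary.
- u-substitution — a fit — the right tool for this form.
- a trigonometric identity — no identity rewrites this into an easier trigonometric form.


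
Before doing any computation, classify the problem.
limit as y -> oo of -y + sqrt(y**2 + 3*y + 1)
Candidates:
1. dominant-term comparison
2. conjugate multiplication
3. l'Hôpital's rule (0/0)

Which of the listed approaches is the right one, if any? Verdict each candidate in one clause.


Method: conjugate multiplication — an infinity-minus-infinity difference with a surviving radical — multiply by the conjugate to cancel the divergence.
- dominant-term comparison: this is not a rational comparison of growth rates at infinity.
- conjugate multiplication — a fit — the right tool for this form.
- l'Hôpital's rule (0/0): no quotient structure at all: the clash is ∞ minus ∞, which rationalizing converts into a tractable ratio.


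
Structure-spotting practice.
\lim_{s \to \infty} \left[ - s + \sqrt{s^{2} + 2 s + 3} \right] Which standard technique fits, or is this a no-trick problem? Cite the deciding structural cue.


Verdict: conjugate multiplication — this difference gives up after one conjugate multiplication — the radical structure cancels against its conjugate.


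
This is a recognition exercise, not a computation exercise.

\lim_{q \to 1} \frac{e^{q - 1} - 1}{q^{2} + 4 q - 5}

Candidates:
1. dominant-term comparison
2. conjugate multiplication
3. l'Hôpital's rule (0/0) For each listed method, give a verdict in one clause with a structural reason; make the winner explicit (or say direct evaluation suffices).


Best approach: l'Hôpital's rule (0/0) — both numerator and denominator vanish at 1: the genuine 0/0 indeterminate that l'Hôpital exists for. One could equally expand both pieces locally and compare leading terms; the rule does that in one stroke.
- dominant-term comparison — this is not a rational comparison of growth rates at infinity.
- conjugate multiplication — there are no radicals in tension whose conjugate would simplify matters.
- l'Hôpital's rule (0/0) — yes, a natural case for it.


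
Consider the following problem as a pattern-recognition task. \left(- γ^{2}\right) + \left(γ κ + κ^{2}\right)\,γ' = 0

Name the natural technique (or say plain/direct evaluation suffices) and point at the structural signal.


Best approach: the homogeneous substitution — the slope is degree-zero homogeneous: the ratio substitution v = γ/κ collapses it. A Bernoulli-style rewrite — possibly after exchanging which variable is treated as dependent — would work as well; the homogeneous substitution is the more immediate reading here.


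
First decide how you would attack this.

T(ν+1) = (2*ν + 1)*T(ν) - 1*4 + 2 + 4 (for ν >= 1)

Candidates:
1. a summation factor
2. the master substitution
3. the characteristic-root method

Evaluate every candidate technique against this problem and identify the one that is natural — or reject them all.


Best approach: a summation factor — one step of memory with a weight 2*ν + 1 that changes as the index grows — the summation-factor construction is built for this.
- a summation factor: applies; the problem has the shape this method handles.
- the master substitution — no fixed divisor shrinks the index between calls.
- the characteristic-root method — the coefficients vary with the index, breaking the constant-coefficient structure the method needs.


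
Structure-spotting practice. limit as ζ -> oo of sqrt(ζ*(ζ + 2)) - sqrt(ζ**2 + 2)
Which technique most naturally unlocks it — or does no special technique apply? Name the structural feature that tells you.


Technique: conjugate multiplication — turning the difference into a conjugate-rationalized ratio makes the limit readable.


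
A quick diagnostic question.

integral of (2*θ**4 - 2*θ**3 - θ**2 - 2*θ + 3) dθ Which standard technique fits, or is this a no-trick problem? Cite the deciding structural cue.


Verdict: no special technique — a term-by-term power-rule job in θ; no substitution or rearrangement earns its keep here.


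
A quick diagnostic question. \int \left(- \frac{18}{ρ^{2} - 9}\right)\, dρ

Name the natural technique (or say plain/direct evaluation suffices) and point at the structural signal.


Method: partial fractions — a proper rational integrand whose denominator splits into simpler factors — decompose into partial fractions first.


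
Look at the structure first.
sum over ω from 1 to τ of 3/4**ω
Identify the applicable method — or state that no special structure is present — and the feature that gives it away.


Verdict: the geometric series formula — consecutive terms stand in a fixed index-free ratio — the geometric sum formula closes it.


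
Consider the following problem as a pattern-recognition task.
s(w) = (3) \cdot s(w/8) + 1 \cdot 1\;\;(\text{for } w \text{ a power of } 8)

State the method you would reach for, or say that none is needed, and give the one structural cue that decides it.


Method: the master substitution — the argument shrinks by the factor 8, so measure the index on a logarithmic scale and the recursion becomes a shift.


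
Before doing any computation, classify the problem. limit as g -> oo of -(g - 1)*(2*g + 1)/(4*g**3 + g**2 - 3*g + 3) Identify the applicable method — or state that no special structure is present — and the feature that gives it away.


Technique: dominant-term comparison — growth-rate triage: the leading powers of g decide the limit, everything else is noise. As a single quotient, the ∞/∞ shape would yield to repeated differentiation as well — the growth comparison gets there in one look.


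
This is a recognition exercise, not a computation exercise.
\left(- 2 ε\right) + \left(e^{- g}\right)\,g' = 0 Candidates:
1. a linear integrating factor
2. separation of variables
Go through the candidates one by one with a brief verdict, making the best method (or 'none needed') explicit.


Method: separation of variables — one side of the product carries the independent variable, the other the unknown — the textbook separation shape.
- a linear integrating factor — a nonlinear term in the unknown puts this outside the integrating-factor template.
- separation of variables — yes — fits the structure here.


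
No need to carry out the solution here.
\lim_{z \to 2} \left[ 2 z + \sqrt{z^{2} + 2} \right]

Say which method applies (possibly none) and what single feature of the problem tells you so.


Method: no special technique — the function is continuous at 2; evaluation is itself the limit, no machinery required.


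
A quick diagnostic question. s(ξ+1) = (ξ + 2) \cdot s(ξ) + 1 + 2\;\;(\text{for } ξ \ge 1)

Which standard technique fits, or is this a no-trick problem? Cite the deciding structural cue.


Verdict: a summation factor — rescale the sequence by the product of the weights ξ + 2 so far — the recurrence collapses to a plain running sum.


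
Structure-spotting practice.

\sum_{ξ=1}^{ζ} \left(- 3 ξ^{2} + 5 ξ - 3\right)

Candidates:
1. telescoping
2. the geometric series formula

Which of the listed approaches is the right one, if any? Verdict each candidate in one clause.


Technique: no special technique — no ratio, no shift structure, no binomial pattern: sum the constant-multiple powers of ξ with known formulas.
- telescoping — in the displayed form, no term reappears at a neighboring index to cancel against.
- the geometric series formula — the ratio of consecutive terms depends on the index.


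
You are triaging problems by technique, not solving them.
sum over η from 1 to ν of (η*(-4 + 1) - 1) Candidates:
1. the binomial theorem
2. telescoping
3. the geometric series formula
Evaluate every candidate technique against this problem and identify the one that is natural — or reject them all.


Technique: no special technique — Faulhaber territory: sum each constant-multiple power of η with its closed-form formula, no trick required.
- the binomial theorem: there is no pair of bases whose matched powers would reassemble into a single binomial power.
- telescoping: neither a shifted-difference shape nor integer-spaced poles are present.
- the geometric series formula — the ratio of consecutive terms depends on the index.


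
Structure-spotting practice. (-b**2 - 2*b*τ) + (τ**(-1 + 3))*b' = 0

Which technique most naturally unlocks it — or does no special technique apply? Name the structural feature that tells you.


Best approach: the homogeneous substitution — solved for the derivative, the right side is unchanged under scaling τ and b together — it depends only on the ratio b/τ, so substitute a single ratio variable. Rearranged, this also fits the Bernoulli template directly; the homogeneous substitution reads the structure without the rearrangement.


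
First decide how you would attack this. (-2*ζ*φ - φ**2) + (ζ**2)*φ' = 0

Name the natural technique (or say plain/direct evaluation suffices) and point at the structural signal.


Best approach: the homogeneous substitution — the slope is degree-zero homogeneous: the ratio substitution v = φ/ζ collapses it. A Bernoulli substitution is a fair alternative on this equation directly; the homogeneous reading takes it as given.


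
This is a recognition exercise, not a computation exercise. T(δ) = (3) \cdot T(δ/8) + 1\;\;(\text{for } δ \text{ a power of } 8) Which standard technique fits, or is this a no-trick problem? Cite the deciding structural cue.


Method: the master substitution — the argument shrinks by the factor 8, so measure the index on a logarithmic scale and the recursion becomes a shift.


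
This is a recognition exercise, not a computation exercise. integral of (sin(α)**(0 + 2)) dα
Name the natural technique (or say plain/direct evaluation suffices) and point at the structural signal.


Best approach: a trigonometric identity — even powers like sin(α)**(0 + 2) never integrate directly; the half-angle identity lowers the degree first.


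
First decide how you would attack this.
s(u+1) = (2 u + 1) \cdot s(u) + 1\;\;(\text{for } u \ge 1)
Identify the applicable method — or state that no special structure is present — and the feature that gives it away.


Diagnosis: a summation factor — first-order, linear, moving coefficient 2 u + 1: the discrete analogue of an integrating factor handles it.


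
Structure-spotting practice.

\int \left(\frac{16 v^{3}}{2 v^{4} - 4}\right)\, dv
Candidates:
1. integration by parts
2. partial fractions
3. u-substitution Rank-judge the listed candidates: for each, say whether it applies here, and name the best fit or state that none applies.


Diagnosis: u-substitution — set u = 2 v^{4} - 4: a constant multiple of its derivative, namely 16 v^{3}, is present as a factor once the integrand is collected, so the du is sitting there waiting.
- integration by parts — no split into a nonconstant polynomial times one of the standard kernels — exp, sine, or cosine of a linear argument, or a logarithm — applies here.
- partial fractions — the denominator is irreducible over the rationals — no rational-coefficient split into simpler fractions exists.
- u-substitution — yes, a natural case for it.


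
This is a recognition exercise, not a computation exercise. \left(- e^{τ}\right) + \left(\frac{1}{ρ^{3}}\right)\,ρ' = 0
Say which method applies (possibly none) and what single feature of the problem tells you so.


Technique: separation of variables — a product of single-variable factors, e^{τ} and ρ^{3} — the textbook separable form. An exactness check succeeds on this form as well — separation and the potential function arrive at the same answer, separation more directly.


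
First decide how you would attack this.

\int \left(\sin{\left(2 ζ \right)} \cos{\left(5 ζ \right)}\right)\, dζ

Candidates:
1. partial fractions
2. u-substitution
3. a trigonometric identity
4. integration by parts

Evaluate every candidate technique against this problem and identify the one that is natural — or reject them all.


Best approach: a trigonometric identity — the identity turns \sin{\left(2 ζ \right)} \cos{\left(5 ζ \right)} into two lone cosines/sines, each trivially integrable.
- partial fractions: there is no rational-function structure to decompose.
- u-substitution — no subexpression of the integrand serves as a whole-integral substitution inner — individual terms may offer their own, but none carries its derivative as a factor of the full integrand; a working change of variable would have to be constructed from outside the expression.
- a trigonometric identity: applicable, and directly so.
- integration by parts — not the natural route: no polynomial-kernel product appears — a recursive parts reduction of the trigonometric product exists, but the identity rewrite is direct.
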